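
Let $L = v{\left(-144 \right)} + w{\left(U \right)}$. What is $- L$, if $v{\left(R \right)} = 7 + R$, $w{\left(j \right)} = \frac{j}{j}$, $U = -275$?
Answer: $136$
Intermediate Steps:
$w{\left(j \right)} = 1$
$L = -136$ ($L = \left(7 - 144\right) + 1 = -137 + 1 = -136$)
$- L = \left(-1\right) \left(-136\right) = 136$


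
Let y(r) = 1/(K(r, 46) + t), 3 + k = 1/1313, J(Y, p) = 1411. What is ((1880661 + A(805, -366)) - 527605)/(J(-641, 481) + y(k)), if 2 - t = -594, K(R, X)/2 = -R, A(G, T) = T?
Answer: 1069198640560/1115289577 ≈ 958.67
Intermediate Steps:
k = -3938/1313 (k = -3 + 1/1313 = -3938/1313 ≈ -2.9992)
K(R, X) = -2*R (K(R, X) = 2*(-R) = -2*R)
t = 596 (t = 2 - 1*(-594) = 2 + 594 = 596)
y(r) = 1/(596 - 2*r) (y(r) = 1/(-2*r + 596) = 1/(596 - 2*r))
((1880661 + A(805, -366)) - 527605)/(J(-641, 481) + y(k)) = ((1880661 - 366) - 527605)/(1411 - 1/(-596 + 2*(-3938/1313))) = (1880295 - 527605)/(1411 - 1/(-596 - 7876/1313)) = 1352690/(1411 - 1/(-790424/1313)) = 1352690/(1411 - 1*(-1313/790424)) = 1352690/(1411 + 1313/790424) = 1352690/(1115289577/790424) = 1352690*(790424/1115289577) = 1069198640560/1115289577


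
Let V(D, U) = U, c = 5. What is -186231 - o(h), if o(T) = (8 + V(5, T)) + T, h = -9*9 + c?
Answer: -186087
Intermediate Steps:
h = -76 (h = -9*9 + 5 = -81 + 5 = -76)
o(T) = 8 + 2*T (o(T) = (8 + T) + T = 8 + 2*T)
-186231 - o(h) = -186231 - (8 + 2*(-76)) = -186231 - (8 - 152) = -186231 - 1*(-144) = -186231 + 144 = -186087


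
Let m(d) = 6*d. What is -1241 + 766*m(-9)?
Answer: -42605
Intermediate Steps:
-1241 + 766*m(-9) = -1241 + 766*(6*(-9)) = -1241 + 766*(-54) = -1241 - 41364 = -42605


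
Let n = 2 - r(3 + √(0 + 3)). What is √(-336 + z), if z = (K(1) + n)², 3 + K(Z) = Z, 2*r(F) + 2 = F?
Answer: √(-1340 + 2*√3)/2 ≈ 18.279*I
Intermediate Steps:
r(F) = -1 + F/2
K(Z) = -3 + Z
n = 3/2 - √3/2 (n = 2 - (-1 + (3 + √(0 + 3))/2) = 2 - (-1 + (3 + √3)/2) = 2 - (-1 + (3/2 + √3/2)) = 2 - (½ + √3/2) = 2 + (-½ - √3/2) = 3/2 - √3/2 ≈ 0.63398)
z = (-½ - √3/2)² (z = ((-3 + 1) + (3/2 - √3/2))² = (-2 + (3/2 - √3/2))² = (-½ - √3/2)² ≈ 1.8660)
√(-336 + z) = √(-336 + (1 + √3/2)) = √(-335 + √3/2)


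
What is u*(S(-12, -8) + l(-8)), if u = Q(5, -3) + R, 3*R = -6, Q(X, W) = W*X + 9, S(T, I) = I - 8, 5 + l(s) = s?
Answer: 232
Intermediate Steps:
l(s) = -5 + s
S(T, I) = -8 + I
Q(X, W) = 9 + W*X
R = -2 (R = (⅓)*(-6) = -2)
u = -8 (u = (9 - 3*5) - 2 = (9 - 15) - 2 = -6 - 2 = -8)
u*(S(-12, -8) + l(-8)) = -8*((-8 - 8) + (-5 - 8)) = -8*(-16 - 13) = -8*(-29) = 232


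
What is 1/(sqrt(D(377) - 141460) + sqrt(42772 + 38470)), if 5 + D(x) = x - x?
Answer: 1/(7*sqrt(1658) + I*sqrt(141465)) ≈ 0.0012798 - 0.0016888*I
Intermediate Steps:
D(x) = -5 (D(x) = -5 + (x - x) = -5 + 0 = -5)
1/(sqrt(D(377) - 141460) + sqrt(42772 + 38470)) = 1/(sqrt(-5 - 141460) + sqrt(42772 + 38470)) = 1/(sqrt(-141465) + sqrt(81242)) = 1/(I*sqrt(141465) + 7*sqrt(1658)) = 1/(7*sqrt(1658) + I*sqrt(141465))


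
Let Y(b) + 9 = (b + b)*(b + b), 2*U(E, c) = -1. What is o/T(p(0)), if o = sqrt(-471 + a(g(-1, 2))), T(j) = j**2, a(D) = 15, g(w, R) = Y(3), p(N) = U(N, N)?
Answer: 8*I*sqrt(114) ≈ 85.417*I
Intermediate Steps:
U(E, c) = -1/2 (U(E, c) = (1/2)*(-1) = -1/2)
p(N) = -1/2
Y(b) = -9 + 4*b**2 (Y(b) = -9 + (b + b)*(b + b) = -9 + (2*b)*(2*b) = -9 + 4*b**2)
g(w, R) = 27 (g(w, R) = -9 + 4*3**2 = -9 + 4*9 = -9 + 36 = 27)
o = 2*I*sqrt(114) (o = sqrt(-471 + 15) = sqrt(-456) = 2*I*sqrt(114) ≈ 21.354*I)
o/T(p(0)) = (2*I*sqrt(114))/((-1/2)**2) = (2*I*sqrt(114))/(1/4) = (2*I*sqrt(114))*4 = 8*I*sqrt(114)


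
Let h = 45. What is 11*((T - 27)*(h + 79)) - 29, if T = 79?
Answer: 70899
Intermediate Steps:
11*((T - 27)*(h + 79)) - 29 = 11*((79 - 27)*(45 + 79)) - 29 = 11*(52*124) - 29 = 11*6448 - 29 = 70928 - 29 = 70899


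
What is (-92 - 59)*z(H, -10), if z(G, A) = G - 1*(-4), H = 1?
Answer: -755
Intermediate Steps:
z(G, A) = 4 + G (z(G, A) = G + 4 = 4 + G)
(-92 - 59)*z(H, -10) = (-92 - 59)*(4 + 1) = -151*5 = -755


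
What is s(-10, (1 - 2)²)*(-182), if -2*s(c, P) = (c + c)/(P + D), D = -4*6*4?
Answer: 364/19 ≈ 19.158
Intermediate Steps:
D = -96 (D = -24*4 = -96)
s(c, P) = -c/(-96 + P) (s(c, P) = -(c + c)/(2*(P - 96)) = -2*c/(2*(-96 + P)) = -c/(-96 + P))
s(-10, (1 - 2)²)*(-182) = -1*(-10)/(-96 + (1 - 2)²)*(-182) = -1*(-10)/(-96 + (-1)²)*(-182) = -1*(-10)/(-96 + 1)*(-182) = -1*(-10)/(-95)*(-182) = -1*(-10)*(-1/95)*(-182) = -2/19*(-182) = 364/19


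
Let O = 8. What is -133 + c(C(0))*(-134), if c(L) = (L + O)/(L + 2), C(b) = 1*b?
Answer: -669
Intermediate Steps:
C(b) = b
c(L) = (8 + L)/(2 + L) (c(L) = (L + 8)/(L + 2) = (8 + L)/(2 + L))
-133 + c(C(0))*(-134) = -133 + ((8 + 0)/(2 + 0))*(-134) = -133 + (8/2)*(-134) = -133 + ((1/2)*8)*(-134) = -133 + 4*(-134) = -133 - 536 = -669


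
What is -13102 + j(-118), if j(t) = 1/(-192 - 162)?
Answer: -4638109/354 ≈ -13102.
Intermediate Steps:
j(t) = -1/354 (j(t) = 1/(-354) = -1/354)
-13102 + j(-118) = -13102 - 1/354 = -4638109/354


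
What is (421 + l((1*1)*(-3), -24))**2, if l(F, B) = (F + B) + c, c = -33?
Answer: 130321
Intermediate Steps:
l(F, B) = -33 + B + F (l(F, B) = (F + B) - 33 = (B + F) - 33 = -33 + B + F)
(421 + l((1*1)*(-3), -24))**2 = (421 + (-33 - 24 + (1*1)*(-3)))**2 = (421 + (-33 - 24 + 1*(-3)))**2 = (421 + (-33 - 24 - 3))**2 = (421 - 60)**2 = 361**2 = 130321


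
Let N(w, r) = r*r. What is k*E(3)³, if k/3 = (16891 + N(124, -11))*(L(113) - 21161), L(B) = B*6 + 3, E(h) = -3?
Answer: 28220866560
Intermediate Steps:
N(w, r) = r²
L(B) = 3 + 6*B (L(B) = 6*B + 3 = 3 + 6*B)
k = -1045217280 (k = 3*((16891 + (-11)²)*((3 + 6*113) - 21161)) = 3*((16891 + 121)*((3 + 678) - 21161)) = 3*(17012*(681 - 21161)) = 3*(17012*(-20480)) = 3*(-348405760) = -1045217280)
k*E(3)³ = -1045217280*(-3)³ = -1045217280*(-27) = 28220866560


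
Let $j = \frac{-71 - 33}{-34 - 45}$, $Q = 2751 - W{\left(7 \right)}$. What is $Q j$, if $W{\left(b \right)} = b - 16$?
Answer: $\frac{287040}{79} \approx 3633.4$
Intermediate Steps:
$W{\left(b \right)} = -16 + b$ ($W{\left(b \right)} = b - 16 = -16 + b$)
$Q = 2760$ ($Q = 2751 - \left(-16 + 7\right) = 2751 - -9 = 2751 + 9 = 2760$)
$j = \frac{104}{79}$ ($j = - \frac{104}{-79} = \left(-104\right) \left(- \frac{1}{79}\right) = \frac{104}{79} \approx 1.3165$)
$Q j = 2760 \cdot \frac{104}{79} = \frac{287040}{79}$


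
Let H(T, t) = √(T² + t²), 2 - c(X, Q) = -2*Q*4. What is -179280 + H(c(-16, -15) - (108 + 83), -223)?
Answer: -179280 + √145210 ≈ -1.7890e+5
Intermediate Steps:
c(X, Q) = 2 + 8*Q (c(X, Q) = 2 - (-2*Q)*4 = 2 - (-8)*Q = 2 + 8*Q)
-179280 + H(c(-16, -15) - (108 + 83), -223) = -179280 + √(((2 + 8*(-15)) - (108 + 83))² + (-223)²) = -179280 + √(((2 - 120) - 1*191)² + 49729) = -179280 + √((-118 - 191)² + 49729) = -179280 + √((-309)² + 49729) = -179280 + √(95481 + 49729) = -179280 + √145210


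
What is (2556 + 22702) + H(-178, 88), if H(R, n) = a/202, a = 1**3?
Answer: 5102117/202 ≈ 25258.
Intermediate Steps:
a = 1
H(R, n) = 1/202
(2556 + 22702) + H(-178, 88) = (2556 + 22702) + 1/202 = 25258 + 1/202 = 5102117/202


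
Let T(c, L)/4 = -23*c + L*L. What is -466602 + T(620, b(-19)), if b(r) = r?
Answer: -522198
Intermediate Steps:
T(c, L) = -92*c + 4*L² (T(c, L) = 4*(-23*c + L*L) = 4*(-23*c + L²) = 4*(L² - 23*c) = -92*c + 4*L²)
-466602 + T(620, b(-19)) = -466602 + (-92*620 + 4*(-19)²) = -466602 + (-57040 + 4*361) = -466602 + (-57040 + 1444) = -466602 - 55596 = -522198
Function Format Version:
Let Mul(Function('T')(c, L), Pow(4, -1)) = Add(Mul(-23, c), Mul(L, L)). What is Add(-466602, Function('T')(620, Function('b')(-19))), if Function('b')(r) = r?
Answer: -522198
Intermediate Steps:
Function('T')(c, L) = Add(Mul(-92, c), Mul(4, Pow(L, 2))) (Function('T')(c, L) = Mul(4, Add(Mul(-23, c), Mul(L, L))) = Mul(4, Add(Mul(-23, c), Pow(L, 2))) = Mul(4, Add(Pow(L, 2), Mul(-23, c))) = Add(Mul(-92, c), Mul(4, Pow(L, 2))))
Add(-466602, Function('T')(620, Function('b')(-19))) = Add(-466602, Add(Mul(-92, 620), Mul(4, Pow(-19, 2)))) = Add(-466602, Add(-57040, Mul(4, 361))) = Add(-466602, Add(-57040, 1444)) = Add(-466602, -55596) = -522198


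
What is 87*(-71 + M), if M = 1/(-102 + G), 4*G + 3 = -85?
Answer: -766035/124 ≈ -6177.7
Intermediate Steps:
G = -22 (G = -¾ + (¼)*(-85) = -¾ - 85/4 = -22)
M = -1/124 (M = 1/(-102 - 22) = 1/(-124) = -1/124 ≈ -0.0080645)
87*(-71 + M) = 87*(-71 - 1/124) = 87*(-8805/124) = -766035/124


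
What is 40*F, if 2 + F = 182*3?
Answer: 21760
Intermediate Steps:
F = 544 (F = -2 + 182*3 = -2 + 546 = 544)
40*F = 40*544 = 21760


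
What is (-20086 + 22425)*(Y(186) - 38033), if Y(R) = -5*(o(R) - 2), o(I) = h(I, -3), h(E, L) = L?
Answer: -88900712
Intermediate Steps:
o(I) = -3
Y(R) = 25 (Y(R) = -5*(-3 - 2) = -5*(-5) = 25)
(-20086 + 22425)*(Y(186) - 38033) = (-20086 + 22425)*(25 - 38033) = 2339*(-38008) = -88900712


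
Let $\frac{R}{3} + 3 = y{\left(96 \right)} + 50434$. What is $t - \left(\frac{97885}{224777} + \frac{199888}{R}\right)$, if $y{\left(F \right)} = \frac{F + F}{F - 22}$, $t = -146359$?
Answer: $- \frac{184170224857760924}{1258330642233} \approx -1.4636 \cdot 10^{5}$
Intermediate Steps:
$y{\left(F \right)} = \frac{2 F}{-22 + F}$
$R = \frac{5598129}{37}$ ($R = -9 + 3 \left(2 \cdot 96 \frac{1}{-22 + 96} + 50434\right) = -9 + 3 \left(2 \cdot 96 \cdot \frac{1}{74} + 50434\right) = -9 + 3 \left(\frac{96}{37} + 50434\right) = -9 + 3 \cdot \frac{1866154}{37} = -9 + \frac{5598462}{37} = \frac{5598129}{37} \approx 1.513 \cdot 10^{5}$)
$t - \left(\frac{97885}{224777} + \frac{199888}{R}\right) = -146359 - \left(\frac{97885}{224777} + \frac{7395856}{5598129}\right) = -146359 - \frac{2210391181277}{1258330642233} = - \frac{184170224857760924}{1258330642233}$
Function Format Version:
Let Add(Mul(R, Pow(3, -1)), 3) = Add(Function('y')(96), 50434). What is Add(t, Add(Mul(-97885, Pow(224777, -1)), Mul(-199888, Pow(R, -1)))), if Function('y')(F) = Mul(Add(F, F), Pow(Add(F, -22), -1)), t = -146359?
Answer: Rational(-184170224857760924, 1258330642233) ≈ -1.4636e+5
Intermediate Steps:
Function('y')(F) = Mul(2, F, Pow(Add(-22, F), -1)) (Function('y')(F) = Mul(Mul(2, F), Pow(Add(-22, F), -1)) = Mul(2, F, Pow(Add(-22, F), -1)))
R = Rational(5598129, 37) (R = Add(-9, Mul(3, Add(Mul(2, 96, Pow(Add(-22, 96), -1)), 50434))) = Add(-9, Mul(3, Add(Mul(2, 96, Pow(74, -1)), 50434))) = Add(-9, Mul(3, Add(Mul(2, 96, Rational(1, 74)), 50434))) = Add(-9, Mul(3, Add(Rational(96, 37), 50434))) = Add(-9, Mul(3, Rational(1866154, 37))) = Add(-9, Rational(5598462, 37)) = Rational(5598129, 37) ≈ 1.5130e+5)
Add(t, Add(Mul(-97885, Pow(224777, -1)), Mul(-199888, Pow(R, -1)))) = Add(-146359, Add(Mul(-97885, Pow(224777, -1)), Mul(-199888, Pow(Rational(5598129, 37), -1)))) = Add(-146359, Add(Mul(-97885, Rational(1, 224777)), Mul(-199888, Rational(37, 5598129)))) = Add(-146359, Add(Rational(-97885, 224777), Rational(-7395856, 5598129))) = Add(-146359, Rational(-2210391181277, 1258330642233)) = Rational(-184170224857760924, 1258330642233)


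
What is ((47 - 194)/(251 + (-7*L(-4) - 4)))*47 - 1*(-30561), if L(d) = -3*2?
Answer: 8825220/289 ≈ 30537.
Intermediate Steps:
L(d) = -6
((47 - 194)/(251 + (-7*L(-4) - 4)))*47 - 1*(-30561) = ((47 - 194)/(251 + (-7*(-6) - 4)))*47 - 1*(-30561) = -147/(251 + (42 - 4))*47 + 30561 = -147/(251 + 38)*47 + 30561 = -147/289*47 + 30561 = -6909/289 + 30561 = 8825220/289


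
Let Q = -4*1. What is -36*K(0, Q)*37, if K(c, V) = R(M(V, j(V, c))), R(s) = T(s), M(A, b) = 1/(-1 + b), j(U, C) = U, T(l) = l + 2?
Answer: -11988/5 ≈ -2397.6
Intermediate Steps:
T(l) = 2 + l
Q = -4
R(s) = 2 + s
K(c, V) = 2 + 1/(-1 + V)
-36*K(0, Q)*37 = -36*(-1 + 2*(-4))/(-1 - 4)*37 = -36*(-1 - 8)/(-5)*37 = -(-36)*(-9)/5*37 = -36*9/5*37 = -324/5*37 = -11988/5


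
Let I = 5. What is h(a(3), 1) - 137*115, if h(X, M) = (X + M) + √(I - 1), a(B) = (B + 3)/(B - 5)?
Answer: -15755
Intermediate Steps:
a(B) = (3 + B)/(-5 + B)
h(X, M) = 2 + M + X (h(X, M) = (X + M) + √(5 - 1) = (M + X) + √4 = (M + X) + 2 = 2 + M + X)
h(a(3), 1) - 137*115 = (2 + 1 + (3 + 3)/(-5 + 3)) - 137*115 = (2 + 1 + 6/(-2)) - 15755 = (2 + 1 - ½*6) - 15755 = (2 + 1 - 3) - 15755 = 0 - 15755 = -15755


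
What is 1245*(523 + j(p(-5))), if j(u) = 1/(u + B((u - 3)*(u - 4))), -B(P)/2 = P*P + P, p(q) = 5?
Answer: 4556700/7 ≈ 6.5096e+5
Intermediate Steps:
B(P) = -2*P - 2*P² (B(P) = -2*(P*P + P) = -2*(P² + P) = -2*(P + P²) = -2*P - 2*P²)
j(u) = 1/(u - 2*(1 + (-4 + u)*(-3 + u))*(-4 + u)*(-3 + u)) (j(u) = 1/(u - 2*(u - 3)*(u - 4)*(1 + (u - 3)*(u - 4))) = 1/(u - 2*(-3 + u)*(-4 + u)*(1 + (-3 + u)*(-4 + u))) = 1/(u - 2*(-4 + u)*(-3 + u)*(1 + (-4 + u)*(-3 + u))) = 1/(u - 2*(1 + (-4 + u)*(-3 + u))*(-4 + u)*(-3 + u)))
1245*(523 + j(p(-5))) = 1245*(523 + 1/(5 - 2*(12 + 5² - 7*5)*(13 + 5² - 7*5))) = 1245*(523 + 1/(5 - 2*(12 + 25 - 35)*(13 + 25 - 35))) = 1245*(523 + 1/(5 - 2*2*3)) = 1245*(523 + 1/(5 - 12)) = 1245*(523 + 1/(-7)) = 1245*(523 - ⅐) = 1245*(3660/7) = 4556700/7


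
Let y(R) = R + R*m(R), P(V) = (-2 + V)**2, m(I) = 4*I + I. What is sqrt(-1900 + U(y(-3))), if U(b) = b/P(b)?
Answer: I*sqrt(3039958)/40 ≈ 43.589*I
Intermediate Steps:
m(I) = 5*I
y(R) = R + 5*R**2 (y(R) = R + R*(5*R) = R + 5*R**2)
U(b) = b/(-2 + b)**2 (U(b) = b/((-2 + b)**2) = b/(-2 + b)**2)
sqrt(-1900 + U(y(-3))) = sqrt(-1900 + (-3*(1 + 5*(-3)))/(-2 - 3*(1 + 5*(-3)))**2) = sqrt(-1900 + (-3*(1 - 15))/(-2 - 3*(1 - 15))**2) = sqrt(-1900 + (-3*(-14))/(-2 - 3*(-14))**2) = sqrt(-1900 + 42/(-2 + 42)**2) = sqrt(-1900 + 42/40**2) = sqrt(-1900 + 42*(1/1600)) = sqrt(-1900 + 21/800) = sqrt(-1519979/800) = I*sqrt(3039958)/40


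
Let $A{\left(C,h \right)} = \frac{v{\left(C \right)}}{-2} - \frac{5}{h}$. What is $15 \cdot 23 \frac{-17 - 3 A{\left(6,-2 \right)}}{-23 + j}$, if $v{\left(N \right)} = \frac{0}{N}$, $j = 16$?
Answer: $\frac{2415}{2} \approx 1207.5$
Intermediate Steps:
$v{\left(N \right)} = 0$
$A{\left(C,h \right)} = - \frac{5}{h}$ ($A{\left(C,h \right)} = \frac{0}{-2} - \frac{5}{h} = 0 \left(- \frac{1}{2}\right) - \frac{5}{h} = 0 - \frac{5}{h} = - \frac{5}{h}$)
$15 \cdot 23 \frac{-17 - 3 A{\left(6,-2 \right)}}{-23 + j} = 15 \cdot 23 \frac{-17 - 3 \left(- \frac{5}{-2}\right)}{-23 + 16} = 345 \frac{-17 - 3 \left(\left(-5\right) \left(- \frac{1}{2}\right)\right)}{-7} = 345 \left(-17 - \frac{15}{2}\right) \left(- \frac{1}{7}\right) = 345 \left(\left(- \frac{49}{2}\right) \left(- \frac{1}{7}\right)\right) = 345 \cdot \frac{7}{2} = \frac{2415}{2}$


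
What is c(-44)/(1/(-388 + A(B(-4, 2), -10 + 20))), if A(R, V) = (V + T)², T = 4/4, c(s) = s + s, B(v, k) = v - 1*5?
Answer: 23496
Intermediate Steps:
B(v, k) = -5 + v (B(v, k) = v - 5 = -5 + v)
c(s) = 2*s
T = 1 (T = 4*(¼) = 1)
A(R, V) = (1 + V)² (A(R, V) = (V + 1)² = (1 + V)²)
c(-44)/(1/(-388 + A(B(-4, 2), -10 + 20))) = (2*(-44))/(1/(-388 + (1 + (-10 + 20))²)) = -(-34144 + 88*(1 + 10)²) = -88/(1/(-388 + 11²)) = -88/(1/(-388 + 121)) = -88/(1/(-267)) = -88/(-1/267) = -88*(-267) = 23496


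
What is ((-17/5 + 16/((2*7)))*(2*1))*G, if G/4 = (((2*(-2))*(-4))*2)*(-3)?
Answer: 60672/35 ≈ 1733.5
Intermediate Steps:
G = -384 (G = 4*((((2*(-2))*(-4))*2)*(-3)) = 4*((-4*(-4)*2)*(-3)) = 4*((16*2)*(-3)) = 4*(32*(-3)) = 4*(-96) = -384)
((-17/5 + 16/((2*7)))*(2*1))*G = ((-17/5 + 16/((2*7)))*(2*1))*(-384) = ((-17*⅕ + 16/14)*2)*(-384) = ((-17/5 + 16*(1/14))*2)*(-384) = ((-17/5 + 8/7)*2)*(-384) = -79/35*2*(-384) = -158/35*(-384) = 60672/35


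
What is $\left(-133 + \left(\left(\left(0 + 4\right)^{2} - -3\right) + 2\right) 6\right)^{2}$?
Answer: $49$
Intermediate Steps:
$\left(-133 + \left(\left(\left(0 + 4\right)^{2} - -3\right) + 2\right) 6\right)^{2} = \left(-133 + \left(\left(4^{2} + 3\right) + 2\right) 6\right)^{2} = \left(-133 + \left(\left(16 + 3\right) + 2\right) 6\right)^{2} = \left(-133 + \left(19 + 2\right) 6\right)^{2} = \left(-133 + 21 \cdot 6\right)^{2} = \left(-133 + 126\right)^{2} = \left(-7\right)^{2} = 49$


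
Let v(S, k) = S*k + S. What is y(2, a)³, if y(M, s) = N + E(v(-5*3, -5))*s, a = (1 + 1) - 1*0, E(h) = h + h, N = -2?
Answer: 13481272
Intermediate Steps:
v(S, k) = S + S*k
E(h) = 2*h
a = 2 (a = 2 + 0 = 2)
y(M, s) = -2 + 120*s (y(M, s) = -2 + (2*((-5*3)*(1 - 5)))*s = -2 + (2*(-15*(-4)))*s = -2 + (2*60)*s = -2 + 120*s)
y(2, a)³ = (-2 + 120*2)³ = (-2 + 240)³ = 238³ = 13481272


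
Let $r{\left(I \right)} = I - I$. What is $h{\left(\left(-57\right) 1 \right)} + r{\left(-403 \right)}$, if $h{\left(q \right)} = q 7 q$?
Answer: $22743$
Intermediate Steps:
$h{\left(q \right)} = 7 q^{2}$ ($h{\left(q \right)} = 7 q q = 7 q^{2}$)
$r{\left(I \right)} = 0$
$h{\left(\left(-57\right) 1 \right)} + r{\left(-403 \right)} = 7 \left(\left(-57\right) 1\right)^{2} + 0 = 7 \left(-57\right)^{2} + 0 = 7 \cdot 3249 + 0 = 22743 + 0 = 22743$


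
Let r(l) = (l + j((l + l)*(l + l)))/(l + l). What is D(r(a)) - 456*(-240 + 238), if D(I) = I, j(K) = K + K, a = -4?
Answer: 1793/2 ≈ 896.50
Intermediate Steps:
j(K) = 2*K
r(l) = (l + 8*l²)/(2*l) (r(l) = (l + 2*((l + l)*(l + l)))/(l + l) = (l + 2*((2*l)*(2*l)))/((2*l)) = (l + 2*(4*l²))*(1/(2*l)) = (l + 8*l²)*(1/(2*l)) = (l + 8*l²)/(2*l))
D(r(a)) - 456*(-240 + 238) = (½ + 4*(-4)) - 456*(-240 + 238) = (½ - 16) - 456*(-2) = -31/2 + 912 = 1793/2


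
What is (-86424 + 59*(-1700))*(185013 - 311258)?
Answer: 23572971380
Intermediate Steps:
(-86424 + 59*(-1700))*(185013 - 311258) = (-86424 - 100300)*(-126245) = -186724*(-126245) = 23572971380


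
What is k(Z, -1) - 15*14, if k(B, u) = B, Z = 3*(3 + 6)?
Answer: -183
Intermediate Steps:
Z = 27 (Z = 3*9 = 27)
k(Z, -1) - 15*14 = 27 - 15*14 = 27 - 210 = -183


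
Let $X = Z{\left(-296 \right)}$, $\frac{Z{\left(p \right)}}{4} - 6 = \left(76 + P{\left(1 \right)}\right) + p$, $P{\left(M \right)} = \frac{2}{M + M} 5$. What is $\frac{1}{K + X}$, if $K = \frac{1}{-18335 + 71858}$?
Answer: $- \frac{53523}{44745227} \approx -0.0011962$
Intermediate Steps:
$P{\left(M \right)} = \frac{5}{M}$ ($P{\left(M \right)} = \frac{2}{2 M} 5 = 2 \frac{1}{2 M} 5 = \frac{1}{M} 5 = \frac{5}{M}$)
$K = \frac{1}{53523} \approx 1.8684 \cdot 10^{-5}$
$Z{\left(p \right)} = 348 + 4 p$ ($Z{\left(p \right)} = 24 + 4 \left(\left(76 + \frac{5}{1}\right) + p\right) = 24 + 4 \left(\left(76 + 5 \cdot 1\right) + p\right) = 24 + 4 \left(\left(76 + 5\right) + p\right) = 24 + 4 \left(81 + p\right) = 24 + \left(324 + 4 p\right) = 348 + 4 p$)
$X = -836$ ($X = 348 + 4 \left(-296\right) = 348 - 1184 = -836$)
$\frac{1}{K + X} = \frac{1}{\frac{1}{53523} - 836} = \frac{1}{- \frac{44745227}{53523}} = - \frac{53523}{44745227}$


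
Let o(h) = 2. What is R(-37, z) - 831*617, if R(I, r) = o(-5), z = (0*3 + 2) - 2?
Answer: -512725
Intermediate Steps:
z = 0 (z = (0 + 2) - 2 = 2 - 2 = 0)
R(I, r) = 2
R(-37, z) - 831*617 = 2 - 831*617 = 2 - 512727 = -512725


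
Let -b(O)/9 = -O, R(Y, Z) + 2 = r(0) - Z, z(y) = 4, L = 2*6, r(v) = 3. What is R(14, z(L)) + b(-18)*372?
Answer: -60267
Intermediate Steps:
L = 12
R(Y, Z) = 1 - Z (R(Y, Z) = -2 + (3 - Z) = 1 - Z)
b(O) = 9*O (b(O) = -(-9)*O = 9*O)
R(14, z(L)) + b(-18)*372 = (1 - 1*4) + (9*(-18))*372 = (1 - 4) - 162*372 = -3 - 60264 = -60267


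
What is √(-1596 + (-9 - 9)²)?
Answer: 2*I*√318 ≈ 35.665*I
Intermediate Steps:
√(-1596 + (-9 - 9)²) = √(-1596 + (-18)²) = √(-1596 + 324) = √(-1272) = 2*I*√318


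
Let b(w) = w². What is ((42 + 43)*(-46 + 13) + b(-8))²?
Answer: 7513081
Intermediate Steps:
((42 + 43)*(-46 + 13) + b(-8))² = ((42 + 43)*(-46 + 13) + (-8)²)² = (85*(-33) + 64)² = (-2805 + 64)² = (-2741)² = 7513081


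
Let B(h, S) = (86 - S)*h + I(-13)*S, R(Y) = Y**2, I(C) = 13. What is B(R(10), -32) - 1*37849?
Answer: -26465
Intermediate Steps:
B(h, S) = 13*S + h*(86 - S) (B(h, S) = (86 - S)*h + 13*S = h*(86 - S) + 13*S = 13*S + h*(86 - S))
B(R(10), -32) - 1*37849 = (13*(-32) + 86*10**2 - 1*(-32)*10**2) - 1*37849 = (-416 + 86*100 - 1*(-32)*100) - 37849 = (-416 + 8600 + 3200) - 37849 = 11384 - 37849 = -26465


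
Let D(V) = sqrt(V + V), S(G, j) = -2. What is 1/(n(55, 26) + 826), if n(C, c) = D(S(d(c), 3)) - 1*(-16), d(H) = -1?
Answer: 421/354484 - I/354484 ≈ 0.0011876 - 2.821e-6*I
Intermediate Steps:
D(V) = sqrt(2)*sqrt(V) (D(V) = sqrt(2*V) = sqrt(2)*sqrt(V))
n(C, c) = 16 + 2*I (n(C, c) = sqrt(2)*sqrt(-2) - 1*(-16) = sqrt(2)*(I*sqrt(2)) + 16 = 2*I + 16 = 16 + 2*I)
1/(n(55, 26) + 826) = 1/((16 + 2*I) + 826) = 1/(842 + 2*I) = (842 - 2*I)/708968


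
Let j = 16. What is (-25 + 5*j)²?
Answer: 3025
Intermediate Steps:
(-25 + 5*j)² = (-25 + 5*16)² = (-25 + 80)² = 55² = 3025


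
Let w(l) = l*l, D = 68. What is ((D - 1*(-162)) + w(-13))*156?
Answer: 62244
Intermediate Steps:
w(l) = l²
((D - 1*(-162)) + w(-13))*156 = ((68 - 1*(-162)) + (-13)²)*156 = ((68 + 162) + 169)*156 = (230 + 169)*156 = 399*156 = 62244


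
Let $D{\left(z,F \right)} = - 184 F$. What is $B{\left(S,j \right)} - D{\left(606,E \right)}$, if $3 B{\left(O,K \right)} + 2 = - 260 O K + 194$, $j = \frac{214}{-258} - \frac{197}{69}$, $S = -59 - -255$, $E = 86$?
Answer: $\frac{232837936}{2967} \approx 78476.0$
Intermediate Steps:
$S = 196$ ($S = -59 + 255 = 196$)
$j = - \frac{3644}{989}$ ($j = 214 \left(- \frac{1}{258}\right) - \frac{197}{69} = - \frac{107}{129} - \frac{197}{69} = - \frac{3644}{989} \approx -3.6845$)
$B{\left(O,K \right)} = 64 - \frac{260 K O}{3}$ ($B{\left(O,K \right)} = - \frac{2}{3} + \frac{- 260 O K + 194}{3} = - \frac{2}{3} + \frac{- 260 K O + 194}{3} = - \frac{2}{3} + \frac{194 - 260 K O}{3} = - \frac{2}{3} - \left(- \frac{194}{3} + \frac{260 K O}{3}\right) = 64 - \frac{260 K O}{3}$)
$B{\left(S,j \right)} - D{\left(606,E \right)} = \left(64 - \left(- \frac{947440}{2967}\right) 196\right) - \left(-184\right) 86 = \left(64 + \frac{185698240}{2967}\right) - -15824 = \frac{185888128}{2967} + 15824 = \frac{232837936}{2967}$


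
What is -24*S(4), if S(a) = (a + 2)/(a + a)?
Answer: -18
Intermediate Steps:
S(a) = (2 + a)/(2*a) (S(a) = (2 + a)/((2*a)) = (2 + a)*(1/(2*a)) = (2 + a)/(2*a))
-24*S(4) = -12*(2 + 4)/4 = -12*6/4 = -24*3/4 = -18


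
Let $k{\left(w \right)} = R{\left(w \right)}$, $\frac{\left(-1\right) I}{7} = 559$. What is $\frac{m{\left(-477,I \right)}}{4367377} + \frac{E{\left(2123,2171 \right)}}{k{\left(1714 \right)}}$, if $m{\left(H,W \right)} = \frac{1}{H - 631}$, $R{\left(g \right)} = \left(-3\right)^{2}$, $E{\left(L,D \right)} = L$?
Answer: $\frac{10273311039059}{43551483444} \approx 235.89$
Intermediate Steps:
$I = -3913$ ($I = \left(-7\right) 559 = -3913$)
$R{\left(g \right)} = 9$
$k{\left(w \right)} = 9$
$m{\left(H,W \right)} = \frac{1}{-631 + H}$
$\frac{m{\left(-477,I \right)}}{4367377} + \frac{E{\left(2123,2171 \right)}}{k{\left(1714 \right)}} = \frac{1}{\left(-631 - 477\right) 4367377} + \frac{2123}{9} = \frac{1}{-1108} \cdot \frac{1}{4367377} + 2123 \cdot \frac{1}{9} = \left(- \frac{1}{1108}\right) \frac{1}{4367377} + \frac{2123}{9} = - \frac{1}{4839053716} + \frac{2123}{9} = \frac{10273311039059}{43551483444}$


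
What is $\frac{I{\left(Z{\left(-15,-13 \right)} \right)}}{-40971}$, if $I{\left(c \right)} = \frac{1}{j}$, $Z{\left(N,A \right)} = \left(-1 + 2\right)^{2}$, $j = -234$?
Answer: $\frac{1}{9587214} \approx 1.0431 \cdot 10^{-7}$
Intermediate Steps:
$Z{\left(N,A \right)} = 1$ ($Z{\left(N,A \right)} = 1^{2} = 1$)
$I{\left(c \right)} = - \frac{1}{234}$ ($I{\left(c \right)} = \frac{1}{-234} = - \frac{1}{234}$)
$\frac{I{\left(Z{\left(-15,-13 \right)} \right)}}{-40971} = - \frac{1}{234 \left(-40971\right)} = \left(- \frac{1}{234}\right) \left(- \frac{1}{40971}\right) = \frac{1}{9587214}$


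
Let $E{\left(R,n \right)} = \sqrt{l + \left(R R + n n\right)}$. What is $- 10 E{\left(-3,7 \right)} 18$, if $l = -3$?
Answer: $- 180 \sqrt{55} \approx -1334.9$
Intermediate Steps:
$E{\left(R,n \right)} = \sqrt{-3 + R^{2} + n^{2}}$ ($E{\left(R,n \right)} = \sqrt{-3 + \left(R R + n n\right)} = \sqrt{-3 + \left(R^{2} + n^{2}\right)} = \sqrt{-3 + R^{2} + n^{2}}$)
$- 10 E{\left(-3,7 \right)} 18 = - 10 \sqrt{-3 + \left(-3\right)^{2} + 7^{2}} \cdot 18 = - 10 \sqrt{-3 + 9 + 49} \cdot 18 = - 10 \sqrt{55} \cdot 18 = - 180 \sqrt{55}$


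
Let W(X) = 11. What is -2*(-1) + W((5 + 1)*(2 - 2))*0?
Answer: 2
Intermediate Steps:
-2*(-1) + W((5 + 1)*(2 - 2))*0 = -2*(-1) + 11*0 = 2 + 0 = 2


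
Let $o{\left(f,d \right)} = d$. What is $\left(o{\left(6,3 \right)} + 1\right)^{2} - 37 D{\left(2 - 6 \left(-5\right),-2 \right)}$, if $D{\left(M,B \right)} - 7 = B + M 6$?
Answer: $-7273$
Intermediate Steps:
$D{\left(M,B \right)} = 7 + B + 6 M$ ($D{\left(M,B \right)} = 7 + \left(B + M 6\right) = 7 + \left(B + 6 M\right) = 7 + B + 6 M$)
$\left(o{\left(6,3 \right)} + 1\right)^{2} - 37 D{\left(2 - 6 \left(-5\right),-2 \right)} = \left(3 + 1\right)^{2} - 37 \left(7 - 2 + 6 \left(2 - 6 \left(-5\right)\right)\right) = 4^{2} - 37 \left(7 - 2 + 6 \left(2 - -30\right)\right) = 16 - 37 \left(7 - 2 + 6 \left(2 + 30\right)\right) = 16 - 37 \left(7 - 2 + 6 \cdot 32\right) = 16 - 37 \left(7 - 2 + 192\right) = 16 - 7289 = -7273$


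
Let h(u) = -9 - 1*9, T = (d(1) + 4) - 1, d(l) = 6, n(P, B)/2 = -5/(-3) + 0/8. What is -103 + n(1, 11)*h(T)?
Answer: -163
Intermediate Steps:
n(P, B) = 10/3 (n(P, B) = 2*(-5/(-3) + 0/8) = 2*(-5*(-1/3) + 0*(1/8)) = 2*(5/3 + 0) = 2*(5/3) = 10/3)
T = 9 (T = (6 + 4) - 1 = 10 - 1 = 9)
h(u) = -18 (h(u) = -9 - 9 = -18)
-103 + n(1, 11)*h(T) = -103 + (10/3)*(-18) = -103 - 60 = -163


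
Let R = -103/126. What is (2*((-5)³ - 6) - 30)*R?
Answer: 15038/63 ≈ 238.70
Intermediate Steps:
R = -103/126 (R = -103*1/126 = -103/126 ≈ -0.81746)
(2*((-5)³ - 6) - 30)*R = (2*((-5)³ - 6) - 30)*(-103/126) = (2*(-125 - 6) - 30)*(-103/126) = (2*(-131) - 30)*(-103/126) = (-262 - 30)*(-103/126) = -292*(-103/126) = 15038/63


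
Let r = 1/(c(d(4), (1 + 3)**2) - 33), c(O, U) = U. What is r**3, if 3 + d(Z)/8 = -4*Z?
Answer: -1/4913 ≈ -0.00020354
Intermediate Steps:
d(Z) = -24 - 32*Z (d(Z) = -24 + 8*(-4*Z) = -24 - 32*Z)
r = -1/17 (r = 1/((1 + 3)**2 - 33) = 1/(4**2 - 33) = 1/(16 - 33) = 1/(-17) = -1/17 ≈ -0.058824)
r**3 = (-1/17)**3 = -1/4913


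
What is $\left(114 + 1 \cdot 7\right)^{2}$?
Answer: $14641$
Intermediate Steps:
$\left(114 + 1 \cdot 7\right)^{2} = \left(114 + 7\right)^{2} = 121^{2} = 14641$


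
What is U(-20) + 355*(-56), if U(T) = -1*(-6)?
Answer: -19874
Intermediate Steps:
U(T) = 6
U(-20) + 355*(-56) = 6 + 355*(-56) = 6 - 19880 = -19874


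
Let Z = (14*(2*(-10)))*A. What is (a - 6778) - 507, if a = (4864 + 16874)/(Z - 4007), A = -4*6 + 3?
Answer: -13623067/1873 ≈ -7273.4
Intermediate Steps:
A = -21 (A = -24 + 3 = -21)
Z = 5880 (Z = (14*(2*(-10)))*(-21) = (14*(-20))*(-21) = -280*(-21) = 5880)
a = 21738/1873 (a = (4864 + 16874)/(5880 - 4007) = 21738/1873 ≈ 11.606)
(a - 6778) - 507 = (21738/1873 - 6778) - 507 = -12673456/1873 - 507 = -13623067/1873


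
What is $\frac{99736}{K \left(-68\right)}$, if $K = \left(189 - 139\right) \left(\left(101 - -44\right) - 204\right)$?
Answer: $\frac{12467}{25075} \approx 0.49719$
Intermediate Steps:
$K = -2950$ ($K = 50 \left(\left(101 + 44\right) - 204\right) = 50 \left(145 - 204\right) = 50 \left(-59\right) = -2950$)
$\frac{99736}{K \left(-68\right)} = \frac{99736}{\left(-2950\right) \left(-68\right)} = \frac{99736}{200600} = 99736 \cdot \frac{1}{200600} = \frac{12467}{25075}$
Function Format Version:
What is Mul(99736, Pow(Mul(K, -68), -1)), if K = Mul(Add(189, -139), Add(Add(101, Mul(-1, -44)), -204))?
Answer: Rational(12467, 25075) ≈ 0.49719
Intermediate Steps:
K = -2950 (K = Mul(50, Add(Add(101, 44), -204)) = Mul(50, Add(145, -204)) = Mul(50, -59) = -2950)
Mul(99736, Pow(Mul(K, -68), -1)) = Mul(99736, Pow(Mul(-2950, -68), -1)) = Mul(99736, Pow(200600, -1)) = Mul(99736, Rational(1, 200600)) = Rational(12467, 25075)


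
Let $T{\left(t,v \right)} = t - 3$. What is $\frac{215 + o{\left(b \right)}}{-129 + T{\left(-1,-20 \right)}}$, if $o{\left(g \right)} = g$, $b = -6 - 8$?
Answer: $- \frac{201}{133} \approx -1.5113$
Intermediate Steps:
$T{\left(t,v \right)} = -3 + t$
$b = -14$ ($b = -6 - 8 = -14$)
$\frac{215 + o{\left(b \right)}}{-129 + T{\left(-1,-20 \right)}} = \frac{215 - 14}{-129 - 4} = \frac{201}{-129 - 4} = \frac{201}{-133} = 201 \left(- \frac{1}{133}\right) = - \frac{201}{133}$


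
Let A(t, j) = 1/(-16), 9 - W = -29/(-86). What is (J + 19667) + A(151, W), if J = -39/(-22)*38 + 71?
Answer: 3485733/176 ≈ 19805.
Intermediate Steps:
W = 745/86 (W = 9 - (-29)/(-86) = 9 - (-29)*(-1)/86 = 9 - 1*29/86 = 9 - 29/86 = 745/86 ≈ 8.6628)
A(t, j) = -1/16
J = 1522/11 (J = -39*(-1/22)*38 + 71 = (39/22)*38 + 71 = 741/11 + 71 = 1522/11 ≈ 138.36)
(J + 19667) + A(151, W) = (1522/11 + 19667) - 1/16 = 217859/11 - 1/16 = 3485733/176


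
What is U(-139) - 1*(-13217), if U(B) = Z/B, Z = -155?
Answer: 1837318/139 ≈ 13218.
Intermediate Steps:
U(B) = -155/B
U(-139) - 1*(-13217) = -155/(-139) - 1*(-13217) = -155*(-1/139) + 13217 = 155/139 + 13217 = 1837318/139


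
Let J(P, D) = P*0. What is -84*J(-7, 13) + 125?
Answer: 125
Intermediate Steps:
J(P, D) = 0
-84*J(-7, 13) + 125 = -84*0 + 125 = 0 + 125 = 125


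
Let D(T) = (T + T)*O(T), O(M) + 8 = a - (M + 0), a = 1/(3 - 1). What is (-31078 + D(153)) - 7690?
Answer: -87881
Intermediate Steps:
a = 1/2 ≈ 0.50000
O(M) = -15/2 - M (O(M) = -8 + (1/2 - (M + 0)) = -8 + (1/2 - M) = -15/2 - M)
D(T) = 2*T*(-15/2 - T) (D(T) = (T + T)*(-15/2 - T) = (2*T)*(-15/2 - T) = 2*T*(-15/2 - T))
(-31078 + D(153)) - 7690 = (-31078 - 1*153*(15 + 2*153)) - 7690 = (-31078 - 1*153*(15 + 306)) - 7690 = (-31078 - 1*153*321) - 7690 = (-31078 - 49113) - 7690 = -80191 - 7690 = -87881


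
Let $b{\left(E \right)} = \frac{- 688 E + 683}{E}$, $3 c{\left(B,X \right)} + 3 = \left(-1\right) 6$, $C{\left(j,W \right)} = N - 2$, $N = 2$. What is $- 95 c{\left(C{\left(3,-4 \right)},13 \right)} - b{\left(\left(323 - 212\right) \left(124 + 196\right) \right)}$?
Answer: $\frac{34560277}{35520} \approx 972.98$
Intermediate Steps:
$C{\left(j,W \right)} = 0$ ($C{\left(j,W \right)} = 2 - 2 = 0$)
$c{\left(B,X \right)} = -3$ ($c{\left(B,X \right)} = -1 + \frac{\left(-1\right) 6}{3} = -1 + \frac{1}{3} \left(-6\right) = -1 - 2 = -3$)
$b{\left(E \right)} = \frac{683 - 688 E}{E}$
$- 95 c{\left(C{\left(3,-4 \right)},13 \right)} - b{\left(\left(323 - 212\right) \left(124 + 196\right) \right)} = \left(-95\right) \left(-3\right) - \left(-688 + \frac{683}{\left(323 - 212\right) \left(124 + 196\right)}\right) = 285 - \left(-688 + \frac{683}{111 \cdot 320}\right) = 285 - \left(-688 + \frac{683}{35520}\right) = 285 - - \frac{24437077}{35520} = 285 + \frac{24437077}{35520} = \frac{34560277}{35520}$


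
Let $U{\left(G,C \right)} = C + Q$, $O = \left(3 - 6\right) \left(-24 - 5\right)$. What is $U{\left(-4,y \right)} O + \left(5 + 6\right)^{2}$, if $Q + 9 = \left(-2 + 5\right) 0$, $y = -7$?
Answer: $-1271$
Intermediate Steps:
$Q = -9$ ($Q = -9 + \left(-2 + 5\right) 0 = -9 + 3 \cdot 0 = -9 + 0 = -9$)
$O = 87$ ($O = \left(-3\right) \left(-29\right) = 87$)
$U{\left(G,C \right)} = -9 + C$ ($U{\left(G,C \right)} = C - 9 = -9 + C$)
$U{\left(-4,y \right)} O + \left(5 + 6\right)^{2} = \left(-9 - 7\right) 87 + \left(5 + 6\right)^{2} = \left(-16\right) 87 + 11^{2} = -1392 + 121 = -1271$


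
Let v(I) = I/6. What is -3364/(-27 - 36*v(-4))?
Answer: 3364/3 ≈ 1121.3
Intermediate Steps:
v(I) = I/6 (v(I) = I*(⅙) = I/6)
-3364/(-27 - 36*v(-4)) = -3364/(-27 - 6*(-4)) = -3364/(-27 - 36*(-⅔)) = -3364/(-27 + 24) = -3364/(-3) = -3364*(-⅓) = 3364/3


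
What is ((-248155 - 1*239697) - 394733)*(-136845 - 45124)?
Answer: 160603109865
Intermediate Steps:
((-248155 - 1*239697) - 394733)*(-136845 - 45124) = ((-248155 - 239697) - 394733)*(-181969) = (-487852 - 394733)*(-181969) = -882585*(-181969) = 160603109865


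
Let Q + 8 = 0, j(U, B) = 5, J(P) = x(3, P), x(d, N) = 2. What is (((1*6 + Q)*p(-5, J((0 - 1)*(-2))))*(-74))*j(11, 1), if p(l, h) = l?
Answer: -3700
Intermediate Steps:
J(P) = 2
Q = -8 (Q = -8 + 0 = -8)
(((1*6 + Q)*p(-5, J((0 - 1)*(-2))))*(-74))*j(11, 1) = (((1*6 - 8)*(-5))*(-74))*5 = (((6 - 8)*(-5))*(-74))*5 = (-2*(-5)*(-74))*5 = (10*(-74))*5 = -740*5 = -3700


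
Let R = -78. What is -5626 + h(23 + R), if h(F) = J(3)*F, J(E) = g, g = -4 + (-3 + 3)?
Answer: -5406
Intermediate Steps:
g = -4 (g = -4 + 0 = -4)
J(E) = -4
h(F) = -4*F
-5626 + h(23 + R) = -5626 - 4*(23 - 78) = -5626 - 4*(-55) = -5626 + 220 = -5406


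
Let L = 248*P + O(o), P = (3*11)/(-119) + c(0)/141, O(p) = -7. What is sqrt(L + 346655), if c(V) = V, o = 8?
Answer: 4*sqrt(306744277)/119 ≈ 588.71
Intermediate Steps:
P = -33/119 (P = (3*11)/(-119) + 0/141 = 33*(-1/119) + 0*(1/141) = -33/119 + 0 = -33/119 ≈ -0.27731)
L = -9017/119 (L = 248*(-33/119) - 7 = -8184/119 - 7 = -9017/119 ≈ -75.773)
sqrt(L + 346655) = sqrt(-9017/119 + 346655) = sqrt(41242928/119) = 4*sqrt(306744277)/119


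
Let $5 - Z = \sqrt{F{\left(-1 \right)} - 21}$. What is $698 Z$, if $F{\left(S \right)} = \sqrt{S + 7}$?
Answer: $3490 - 698 \sqrt{-21 + \sqrt{6}} \approx 3490.0 - 3006.3 i$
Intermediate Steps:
$F{\left(S \right)} = \sqrt{7 + S}$
$Z = 5 - \sqrt{-21 + \sqrt{6}}$ ($Z = 5 - \sqrt{\sqrt{7 - 1} - 21} = 5 - \sqrt{\sqrt{6} - 21} = 5 - \sqrt{-21 + \sqrt{6}} \approx 5.0 - 4.307 i$)
$698 Z = 698 \left(5 - \sqrt{-21 + \sqrt{6}}\right) = 3490 - 698 \sqrt{-21 + \sqrt{6}}$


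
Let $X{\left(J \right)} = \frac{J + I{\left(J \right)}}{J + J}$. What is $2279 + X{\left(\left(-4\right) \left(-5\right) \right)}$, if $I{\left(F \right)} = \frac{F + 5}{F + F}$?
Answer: $\frac{145889}{64} \approx 2279.5$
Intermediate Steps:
$I{\left(F \right)} = \frac{5 + F}{2 F}$
$X{\left(J \right)} = \frac{J + \frac{5 + J}{2 J}}{2 J}$ ($X{\left(J \right)} = \frac{J + \frac{5 + J}{2 J}}{J + J} = \frac{J + \frac{5 + J}{2 J}}{2 J}$)
$2279 + X{\left(\left(-4\right) \left(-5\right) \right)} = 2279 + \frac{5 - -20 + 2 \left(\left(-4\right) \left(-5\right)\right)^{2}}{4 \cdot 400} = 2279 + \frac{5 + 20 + 2 \cdot 20^{2}}{4 \cdot 400} = 2279 + \frac{1}{4} \cdot \frac{1}{400} \left(5 + 20 + 2 \cdot 400\right) = 2279 + \frac{1}{4} \cdot \frac{1}{400} \left(5 + 20 + 800\right) = 2279 + \frac{1}{4} \cdot \frac{1}{400} \cdot 825 = 2279 + \frac{33}{64} = \frac{145889}{64}$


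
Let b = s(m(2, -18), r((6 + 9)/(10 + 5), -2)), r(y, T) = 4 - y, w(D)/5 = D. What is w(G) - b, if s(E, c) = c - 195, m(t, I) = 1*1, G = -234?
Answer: -978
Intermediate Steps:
w(D) = 5*D
m(t, I) = 1
s(E, c) = -195 + c
b = -192 (b = -195 + (4 - (6 + 9)/(10 + 5)) = -195 + (4 - 15/15) = -195 + (4 - 1*1) = -195 + (4 - 1) = -195 + 3 = -192)
w(G) - b = 5*(-234) - 1*(-192) = -1170 + 192 = -978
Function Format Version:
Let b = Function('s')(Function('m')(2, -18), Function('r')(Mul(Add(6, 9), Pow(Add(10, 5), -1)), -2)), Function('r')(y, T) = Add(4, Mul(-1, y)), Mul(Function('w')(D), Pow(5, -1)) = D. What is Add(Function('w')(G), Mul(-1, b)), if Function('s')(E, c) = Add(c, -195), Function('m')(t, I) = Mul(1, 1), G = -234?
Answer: -978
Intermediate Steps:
Function('w')(D) = Mul(5, D)
Function('m')(t, I) = 1
Function('s')(E, c) = Add(-195, c)
b = -192 (b = Add(-195, Add(4, Mul(-1, Mul(Add(6, 9), Pow(Add(10, 5), -1))))) = Add(-195, Add(4, Mul(-1, Mul(15, Pow(15, -1))))) = Add(-195, Add(4, Mul(-1, Mul(15, Rational(1, 15))))) = Add(-195, Add(4, Mul(-1, 1))) = Add(-195, Add(4, -1)) = Add(-195, 3) = -192)
Add(Function('w')(G), Mul(-1, b)) = Add(Mul(5, -234), Mul(-1, -192)) = Add(-1170, 192) = -978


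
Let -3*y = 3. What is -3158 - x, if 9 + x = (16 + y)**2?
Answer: -3374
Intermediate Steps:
y = -1 (y = -1/3*3 = -1)
x = 216 (x = -9 + (16 - 1)**2 = -9 + 15**2 = -9 + 225 = 216)
-3158 - x = -3158 - 1*216 = -3158 - 216 = -3374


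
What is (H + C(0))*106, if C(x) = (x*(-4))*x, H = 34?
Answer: 3604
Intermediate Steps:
C(x) = -4*x² (C(x) = (-4*x)*x = -4*x²)
(H + C(0))*106 = (34 - 4*0²)*106 = (34 - 4*0)*106 = (34 + 0)*106 = 34*106 = 3604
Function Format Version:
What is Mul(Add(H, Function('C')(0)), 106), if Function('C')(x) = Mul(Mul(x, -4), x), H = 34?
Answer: 3604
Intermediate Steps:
Function('C')(x) = Mul(-4, Pow(x, 2)) (Function('C')(x) = Mul(Mul(-4, x), x) = Mul(-4, Pow(x, 2)))
Mul(Add(H, Function('C')(0)), 106) = Mul(Add(34, Mul(-4, Pow(0, 2))), 106) = Mul(Add(34, Mul(-4, 0)), 106) = Mul(Add(34, 0), 106) = Mul(34, 106) = 3604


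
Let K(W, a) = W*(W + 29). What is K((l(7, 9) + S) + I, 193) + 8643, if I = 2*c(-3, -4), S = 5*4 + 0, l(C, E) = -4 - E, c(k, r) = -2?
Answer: 8739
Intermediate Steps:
S = 20 (S = 20 + 0 = 20)
I = -4 (I = 2*(-2) = -4)
K(W, a) = W*(29 + W)
K((l(7, 9) + S) + I, 193) + 8643 = (((-4 - 1*9) + 20) - 4)*(29 + (((-4 - 1*9) + 20) - 4)) + 8643 = (((-4 - 9) + 20) - 4)*(29 + (((-4 - 9) + 20) - 4)) + 8643 = ((-13 + 20) - 4)*(29 + ((-13 + 20) - 4)) + 8643 = (7 - 4)*(29 + (7 - 4)) + 8643 = 3*(29 + 3) + 8643 = 3*32 + 8643 = 96 + 8643 = 8739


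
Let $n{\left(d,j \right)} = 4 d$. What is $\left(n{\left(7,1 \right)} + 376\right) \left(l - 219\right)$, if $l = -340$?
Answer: $-225836$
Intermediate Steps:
$\left(n{\left(7,1 \right)} + 376\right) \left(l - 219\right) = \left(4 \cdot 7 + 376\right) \left(-340 - 219\right) = \left(28 + 376\right) \left(-559\right) = 404 \left(-559\right) = -225836$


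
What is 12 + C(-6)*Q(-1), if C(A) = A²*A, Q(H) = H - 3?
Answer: 876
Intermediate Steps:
Q(H) = -3 + H
C(A) = A³
12 + C(-6)*Q(-1) = 12 + (-6)³*(-3 - 1) = 12 - 216*(-4) = 12 + 864 = 876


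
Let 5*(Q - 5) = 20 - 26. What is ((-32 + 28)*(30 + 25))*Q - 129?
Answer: -965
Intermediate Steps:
Q = 19/5 (Q = 5 + (20 - 26)/5 = 5 + (1/5)*(-6) = 5 - 6/5 = 19/5 ≈ 3.8000)
((-32 + 28)*(30 + 25))*Q - 129 = ((-32 + 28)*(30 + 25))*(19/5) - 129 = -4*55*(19/5) - 129 = -220*19/5 - 129 = -836 - 129 = -965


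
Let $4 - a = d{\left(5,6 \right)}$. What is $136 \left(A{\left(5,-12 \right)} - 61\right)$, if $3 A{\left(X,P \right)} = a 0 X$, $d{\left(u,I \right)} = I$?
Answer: $-8296$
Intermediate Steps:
$a = -2$ ($a = 4 - 6 = -2$)
$A{\left(X,P \right)} = 0$ ($A{\left(X,P \right)} = \frac{\left(-2\right) 0 X}{3} = \frac{0 X}{3} = \frac{1}{3} \cdot 0 = 0$)
$136 \left(A{\left(5,-12 \right)} - 61\right) = 136 \left(0 - 61\right) = 136 \left(-61\right) = -8296$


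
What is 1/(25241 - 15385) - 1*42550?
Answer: -419372799/9856 ≈ -42550.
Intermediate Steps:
1/(25241 - 15385) - 1*42550 = 1/9856 - 42550 = -419372799/9856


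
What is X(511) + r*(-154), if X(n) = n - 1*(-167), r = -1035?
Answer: 160068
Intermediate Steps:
X(n) = 167 + n (X(n) = n + 167 = 167 + n)
X(511) + r*(-154) = (167 + 511) - 1035*(-154) = 678 + 159390 = 160068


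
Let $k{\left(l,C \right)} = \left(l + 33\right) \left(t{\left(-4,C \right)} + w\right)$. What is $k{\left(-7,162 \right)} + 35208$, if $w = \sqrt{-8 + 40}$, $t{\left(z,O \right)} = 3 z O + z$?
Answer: $-15440 + 104 \sqrt{2} \approx -15293.0$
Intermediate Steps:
$t{\left(z,O \right)} = z + 3 O z$ ($t{\left(z,O \right)} = 3 O z + z = z + 3 O z$)
$w = 4 \sqrt{2}$ ($w = \sqrt{32} = 4 \sqrt{2} \approx 5.6569$)
$k{\left(l,C \right)} = \left(33 + l\right) \left(-4 - 12 C + 4 \sqrt{2}\right)$ ($k{\left(l,C \right)} = \left(l + 33\right) \left(- 4 \left(1 + 3 C\right) + 4 \sqrt{2}\right) = \left(33 + l\right) \left(\left(-4 - 12 C\right) + 4 \sqrt{2}\right) = \left(33 + l\right) \left(-4 - 12 C + 4 \sqrt{2}\right)$)
$k{\left(-7,162 \right)} + 35208 = \left(-132 - 64152 - -28 + 132 \sqrt{2} - 1944 \left(-7\right) + 4 \left(-7\right) \sqrt{2}\right) + 35208 = \left(-132 - 64152 + 28 + 132 \sqrt{2} + 13608 - 28 \sqrt{2}\right) + 35208 = \left(-50648 + 104 \sqrt{2}\right) + 35208 = -15440 + 104 \sqrt{2}$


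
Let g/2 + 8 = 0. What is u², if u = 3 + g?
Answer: 169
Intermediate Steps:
g = -16 (g = -16 + 2*0 = -16 + 0 = -16)
u = -13 (u = 3 - 16 = -13)
u² = (-13)² = 169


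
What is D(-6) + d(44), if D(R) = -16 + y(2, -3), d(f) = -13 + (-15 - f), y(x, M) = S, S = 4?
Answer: -84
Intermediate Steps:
y(x, M) = 4
d(f) = -28 - f
D(R) = -12 (D(R) = -16 + 4 = -12)
D(-6) + d(44) = -12 + (-28 - 1*44) = -12 + (-28 - 44) = -12 - 72 = -84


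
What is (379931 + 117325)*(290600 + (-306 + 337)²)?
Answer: 144980456616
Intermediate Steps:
(379931 + 117325)*(290600 + (-306 + 337)²) = 497256*(290600 + 31²) = 497256*(290600 + 961) = 497256*291561 = 144980456616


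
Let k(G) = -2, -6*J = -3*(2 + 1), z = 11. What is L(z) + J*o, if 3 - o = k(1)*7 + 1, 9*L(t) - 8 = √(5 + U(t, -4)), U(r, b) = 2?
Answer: 224/9 + √7/9 ≈ 25.183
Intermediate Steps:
J = 3/2 (J = -(-1)*(2 + 1)/2 = -(-1)*3/2 = -⅙*(-9) = 3/2 ≈ 1.5000)
L(t) = 8/9 + √7/9 (L(t) = 8/9 + √(5 + 2)/9 = 8/9 + √7/9)
o = 16 (o = 3 - (-2*7 + 1) = 3 - (-14 + 1) = 3 - 1*(-13) = 3 + 13 = 16)
L(z) + J*o = (8/9 + √7/9) + (3/2)*16 = (8/9 + √7/9) + 24 = 224/9 + √7/9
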